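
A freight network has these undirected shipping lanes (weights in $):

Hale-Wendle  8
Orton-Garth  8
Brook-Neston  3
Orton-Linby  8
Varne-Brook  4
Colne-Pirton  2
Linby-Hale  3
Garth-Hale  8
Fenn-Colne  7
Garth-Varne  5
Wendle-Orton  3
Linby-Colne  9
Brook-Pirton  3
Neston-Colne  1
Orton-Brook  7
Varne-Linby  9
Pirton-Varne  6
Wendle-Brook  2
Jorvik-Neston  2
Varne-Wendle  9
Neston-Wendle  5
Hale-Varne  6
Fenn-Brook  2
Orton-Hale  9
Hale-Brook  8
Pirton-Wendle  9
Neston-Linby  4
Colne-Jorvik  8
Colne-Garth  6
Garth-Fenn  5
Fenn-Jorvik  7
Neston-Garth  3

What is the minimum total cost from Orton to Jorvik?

Settle nodes by increasing distance from Orton:
Orton: 0
Wendle: 3  (via Orton)
Brook: 5  (via Wendle)
Fenn: 7  (via Brook)
Linby: 8  (via Orton)
Garth: 8  (via Orton)
Neston: 8  (via Wendle)
Pirton: 8  (via Brook)
Hale: 9  (via Orton)
Varne: 9  (via Brook)
Colne: 9  (via Neston)
Jorvik: 10  (via Neston)
Shortest route: Orton → Wendle → Neston → Jorvik = $10.

$10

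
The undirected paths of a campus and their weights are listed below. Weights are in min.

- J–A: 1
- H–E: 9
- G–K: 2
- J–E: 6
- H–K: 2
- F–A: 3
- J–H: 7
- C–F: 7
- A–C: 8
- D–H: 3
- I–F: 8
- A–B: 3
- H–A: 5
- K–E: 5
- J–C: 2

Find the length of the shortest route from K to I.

18 min

Candidate routes:
K → H → A → F → I: 2+5+3+8 = 18
K → H → A → J → C → F → I: 2+5+1+2+7+8 = 25
K → E → J → A → F → I: 5+6+1+3+8 = 23
K → H → J → A → F → I: 2+7+1+3+8 = 21
The minimum is 18 min via K → H → A → F → I.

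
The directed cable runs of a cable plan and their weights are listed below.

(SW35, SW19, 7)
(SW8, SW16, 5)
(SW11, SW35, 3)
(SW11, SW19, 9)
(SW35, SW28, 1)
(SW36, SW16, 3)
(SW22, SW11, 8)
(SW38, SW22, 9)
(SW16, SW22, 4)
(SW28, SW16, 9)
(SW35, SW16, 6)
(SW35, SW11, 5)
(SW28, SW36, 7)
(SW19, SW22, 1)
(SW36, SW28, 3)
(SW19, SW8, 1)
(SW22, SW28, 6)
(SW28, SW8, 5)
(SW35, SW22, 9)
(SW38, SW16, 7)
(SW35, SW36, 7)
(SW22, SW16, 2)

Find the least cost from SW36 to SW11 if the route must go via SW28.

24

Best SW36 to SW28: SW36–SW28 costing 3
Best SW28 to SW11: SW28–SW16–SW22–SW11 costing 21
Total via SW28: 3 + 21 = 24.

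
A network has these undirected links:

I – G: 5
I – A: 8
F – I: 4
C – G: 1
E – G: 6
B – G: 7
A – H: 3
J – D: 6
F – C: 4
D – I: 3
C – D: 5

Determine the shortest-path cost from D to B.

13

Settle nodes by increasing distance from D:
D: 0
I: 3  (via D)
C: 5  (via D)
G: 6  (via C)
J: 6  (via D)
F: 7  (via I)
A: 11  (via I)
E: 12  (via G)
B: 13  (via G)
Shortest route: D–C–G–B = 13.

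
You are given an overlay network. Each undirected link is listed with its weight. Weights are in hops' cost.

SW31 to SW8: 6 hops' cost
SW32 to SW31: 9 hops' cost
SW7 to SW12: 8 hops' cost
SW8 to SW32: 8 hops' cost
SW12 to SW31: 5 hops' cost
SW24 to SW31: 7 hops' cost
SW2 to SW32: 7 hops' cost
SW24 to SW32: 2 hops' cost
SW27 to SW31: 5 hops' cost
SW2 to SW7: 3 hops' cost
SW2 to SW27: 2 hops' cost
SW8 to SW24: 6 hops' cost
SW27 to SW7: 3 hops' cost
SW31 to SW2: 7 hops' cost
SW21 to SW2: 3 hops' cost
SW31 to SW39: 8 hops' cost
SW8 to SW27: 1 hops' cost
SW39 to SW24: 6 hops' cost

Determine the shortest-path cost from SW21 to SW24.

Candidate routes:
SW21–SW2–SW27–SW8–SW32–SW24: 3+2+1+8+2 = 16
SW21–SW2–SW27–SW31–SW24: 3+2+5+7 = 17
SW21–SW2–SW7–SW27–SW8–SW24: 3+3+3+1+6 = 16
SW21–SW2–SW27–SW8–SW24: 3+2+1+6 = 12
Cheapest is SW21–SW2–SW27–SW8–SW24 at 12 hops' cost.

12 hops' cost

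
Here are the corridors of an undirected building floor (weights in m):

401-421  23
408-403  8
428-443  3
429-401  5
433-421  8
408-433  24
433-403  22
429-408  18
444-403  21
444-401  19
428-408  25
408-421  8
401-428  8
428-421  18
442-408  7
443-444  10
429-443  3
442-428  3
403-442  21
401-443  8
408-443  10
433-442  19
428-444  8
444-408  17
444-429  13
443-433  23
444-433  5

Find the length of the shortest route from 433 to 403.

Compare a few routes:
433 → 444 → 403: 5+21 = 26
433 → 403: 22 = 22
433 → 421 → 408 → 403: 8+8+8 = 24
Cheapest is 433 → 403 at 22 m.

22 m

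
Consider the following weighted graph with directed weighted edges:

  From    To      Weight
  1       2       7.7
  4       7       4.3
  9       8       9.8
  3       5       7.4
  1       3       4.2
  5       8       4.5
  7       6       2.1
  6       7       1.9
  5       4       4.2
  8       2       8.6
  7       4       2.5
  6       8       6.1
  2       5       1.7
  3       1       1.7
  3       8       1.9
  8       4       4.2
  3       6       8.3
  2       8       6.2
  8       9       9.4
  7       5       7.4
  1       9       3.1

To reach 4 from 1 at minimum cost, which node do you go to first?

Compare a few routes:
1 → 3 → 8 → 4: 4.2+1.9+4.2 = 10.3
1 → 3 → 6 → 7 → 4: 4.2+8.3+1.9+2.5 = 16.9
1 → 2 → 5 → 4: 7.7+1.7+4.2 = 13.6
1 → 3 → 5 → 4: 4.2+7.4+4.2 = 15.8
The minimum is 10.3 via 1 → 3 → 8 → 4.
So from 1 the first move is to 3.

3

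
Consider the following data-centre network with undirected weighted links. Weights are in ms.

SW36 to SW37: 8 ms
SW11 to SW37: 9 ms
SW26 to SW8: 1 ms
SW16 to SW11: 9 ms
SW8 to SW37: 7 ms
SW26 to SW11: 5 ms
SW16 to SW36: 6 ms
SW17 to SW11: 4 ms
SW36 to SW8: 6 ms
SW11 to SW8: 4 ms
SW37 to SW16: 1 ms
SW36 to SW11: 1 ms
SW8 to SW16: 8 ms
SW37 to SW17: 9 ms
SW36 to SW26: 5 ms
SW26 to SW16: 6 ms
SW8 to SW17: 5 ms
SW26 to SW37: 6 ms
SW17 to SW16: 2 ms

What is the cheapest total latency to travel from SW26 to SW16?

Running Dijkstra from SW26:
SW26: 0
SW8: 1  (via SW26)
SW36: 5  (via SW26)
SW11: 5  (via SW26)
SW37: 6  (via SW26)
SW17: 6  (via SW8)
SW16: 6  (via SW26)
Shortest route: SW26 → SW16 = 6 ms.

6 ms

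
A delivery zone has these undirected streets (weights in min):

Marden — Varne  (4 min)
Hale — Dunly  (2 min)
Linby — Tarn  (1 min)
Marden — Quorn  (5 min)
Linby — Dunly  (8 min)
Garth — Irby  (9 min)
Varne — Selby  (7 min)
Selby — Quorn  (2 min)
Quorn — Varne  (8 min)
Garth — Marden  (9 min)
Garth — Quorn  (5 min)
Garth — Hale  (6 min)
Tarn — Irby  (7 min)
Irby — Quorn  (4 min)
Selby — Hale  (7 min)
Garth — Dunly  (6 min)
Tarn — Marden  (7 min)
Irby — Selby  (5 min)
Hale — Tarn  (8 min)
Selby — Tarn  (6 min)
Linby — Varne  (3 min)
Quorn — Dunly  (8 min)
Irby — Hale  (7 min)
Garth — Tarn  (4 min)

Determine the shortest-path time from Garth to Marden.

Running Dijkstra from Garth:
Garth: 0
Tarn: 4  (via Garth)
Linby: 5  (via Tarn)
Quorn: 5  (via Garth)
Dunly: 6  (via Garth)
Hale: 6  (via Garth)
Selby: 7  (via Quorn)
Varne: 8  (via Linby)
Irby: 9  (via Garth)
Marden: 9  (via Garth)
Shortest route: Garth → Marden = 9 min.

9 min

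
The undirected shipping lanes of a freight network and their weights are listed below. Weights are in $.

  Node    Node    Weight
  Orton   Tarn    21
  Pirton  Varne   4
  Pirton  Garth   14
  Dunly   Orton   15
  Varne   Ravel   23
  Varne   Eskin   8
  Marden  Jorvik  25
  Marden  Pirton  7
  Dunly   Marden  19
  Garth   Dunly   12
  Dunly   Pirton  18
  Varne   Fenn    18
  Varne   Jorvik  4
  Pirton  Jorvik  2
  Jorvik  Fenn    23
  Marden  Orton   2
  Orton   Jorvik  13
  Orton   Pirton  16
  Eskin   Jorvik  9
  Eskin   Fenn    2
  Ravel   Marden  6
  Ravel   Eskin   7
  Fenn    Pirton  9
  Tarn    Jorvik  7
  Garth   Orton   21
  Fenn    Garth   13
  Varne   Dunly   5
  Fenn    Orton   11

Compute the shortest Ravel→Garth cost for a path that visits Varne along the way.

Best Ravel to Varne: Ravel → Eskin → Varne costing 15
Best Varne to Garth: Varne → Dunly → Garth costing 17
Total via Varne: 15 + 17 = $32.

$32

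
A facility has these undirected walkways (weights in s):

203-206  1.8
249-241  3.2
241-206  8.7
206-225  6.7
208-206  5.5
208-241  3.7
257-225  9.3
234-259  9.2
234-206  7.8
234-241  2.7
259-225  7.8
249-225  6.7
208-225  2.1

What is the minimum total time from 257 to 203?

17.8 s

Candidate routes:
257 → 225 → 206 → 203: 9.3+6.7+1.8 = 17.8
257 → 225 → 208 → 241 → 206 → 203: 9.3+2.1+3.7+8.7+1.8 = 25.6
257 → 225 → 208 → 206 → 203: 9.3+2.1+5.5+1.8 = 18.7
Cheapest is 257 → 225 → 206 → 203 at 17.8 s.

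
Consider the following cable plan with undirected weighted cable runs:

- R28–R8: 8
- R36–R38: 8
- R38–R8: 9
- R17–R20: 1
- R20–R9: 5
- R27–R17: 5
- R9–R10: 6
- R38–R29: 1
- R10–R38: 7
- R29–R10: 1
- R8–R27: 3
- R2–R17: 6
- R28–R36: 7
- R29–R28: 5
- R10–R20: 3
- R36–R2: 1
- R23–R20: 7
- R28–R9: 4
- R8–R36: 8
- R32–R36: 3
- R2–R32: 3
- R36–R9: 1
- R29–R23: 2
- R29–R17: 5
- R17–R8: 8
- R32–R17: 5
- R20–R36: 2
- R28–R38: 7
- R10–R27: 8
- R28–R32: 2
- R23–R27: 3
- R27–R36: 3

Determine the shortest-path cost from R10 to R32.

8

Compare a few routes:
R10–R20–R17–R32: 3+1+5 = 9
R10–R20–R36–R2–R32: 3+2+1+3 = 9
R10–R20–R36–R32: 3+2+3 = 8
The minimum is 8 via R10–R20–R36–R32.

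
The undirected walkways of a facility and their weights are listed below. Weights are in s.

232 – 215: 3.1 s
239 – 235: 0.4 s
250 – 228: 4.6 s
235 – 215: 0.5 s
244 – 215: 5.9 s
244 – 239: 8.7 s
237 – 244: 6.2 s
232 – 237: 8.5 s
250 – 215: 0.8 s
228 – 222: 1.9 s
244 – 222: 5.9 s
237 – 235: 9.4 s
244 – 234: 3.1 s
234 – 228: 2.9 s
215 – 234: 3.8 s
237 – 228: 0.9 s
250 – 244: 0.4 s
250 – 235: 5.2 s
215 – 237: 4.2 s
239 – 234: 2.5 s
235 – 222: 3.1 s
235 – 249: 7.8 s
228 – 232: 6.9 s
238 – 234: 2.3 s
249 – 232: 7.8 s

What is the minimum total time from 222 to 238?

7.1 s

Compare a few routes:
222 → 235 → 239 → 234 → 238: 3.1+0.4+2.5+2.3 = 8.3
222 → 235 → 215 → 234 → 238: 3.1+0.5+3.8+2.3 = 9.7
222 → 228 → 234 → 238: 1.9+2.9+2.3 = 7.1
The minimum is 7.1 s via 222 → 228 → 234 → 238.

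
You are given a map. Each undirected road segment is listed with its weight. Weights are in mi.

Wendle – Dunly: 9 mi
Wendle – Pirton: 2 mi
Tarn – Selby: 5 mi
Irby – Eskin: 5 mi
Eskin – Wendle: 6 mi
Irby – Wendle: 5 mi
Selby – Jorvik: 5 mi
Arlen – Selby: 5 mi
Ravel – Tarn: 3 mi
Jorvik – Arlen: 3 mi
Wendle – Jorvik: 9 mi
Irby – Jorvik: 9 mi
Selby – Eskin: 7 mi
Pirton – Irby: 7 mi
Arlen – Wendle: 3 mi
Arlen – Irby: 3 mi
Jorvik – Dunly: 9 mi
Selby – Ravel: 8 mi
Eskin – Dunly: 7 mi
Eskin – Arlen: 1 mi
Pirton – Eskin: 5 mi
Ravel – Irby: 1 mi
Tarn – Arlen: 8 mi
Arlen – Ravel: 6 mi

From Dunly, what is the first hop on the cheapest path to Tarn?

Compare a few routes:
Dunly - Eskin - Arlen - Irby - Ravel - Tarn: 7+1+3+1+3 = 15
Dunly - Eskin - Irby - Ravel - Tarn: 7+5+1+3 = 16
Dunly - Eskin - Arlen - Tarn: 7+1+8 = 16
Dunly - Eskin - Arlen - Ravel - Tarn: 7+1+6+3 = 17
Cheapest is Dunly - Eskin - Arlen - Irby - Ravel - Tarn at 15 mi.
So from Dunly the first move is to Eskin.

Eskin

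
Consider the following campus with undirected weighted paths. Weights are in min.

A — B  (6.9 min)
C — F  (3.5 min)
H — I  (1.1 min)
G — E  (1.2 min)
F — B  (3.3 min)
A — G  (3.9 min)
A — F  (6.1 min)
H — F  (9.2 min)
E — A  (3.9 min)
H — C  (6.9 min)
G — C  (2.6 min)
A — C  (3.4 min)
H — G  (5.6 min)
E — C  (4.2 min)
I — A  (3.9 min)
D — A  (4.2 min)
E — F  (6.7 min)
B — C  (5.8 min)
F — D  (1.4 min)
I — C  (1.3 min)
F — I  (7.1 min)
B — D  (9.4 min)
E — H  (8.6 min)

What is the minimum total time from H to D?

7.3 min

Candidate routes:
H–I–C–F–D: 1.1+1.3+3.5+1.4 = 7.3
H–I–A–D: 1.1+3.9+4.2 = 9.2
The minimum is 7.3 min via H–I–C–F–D.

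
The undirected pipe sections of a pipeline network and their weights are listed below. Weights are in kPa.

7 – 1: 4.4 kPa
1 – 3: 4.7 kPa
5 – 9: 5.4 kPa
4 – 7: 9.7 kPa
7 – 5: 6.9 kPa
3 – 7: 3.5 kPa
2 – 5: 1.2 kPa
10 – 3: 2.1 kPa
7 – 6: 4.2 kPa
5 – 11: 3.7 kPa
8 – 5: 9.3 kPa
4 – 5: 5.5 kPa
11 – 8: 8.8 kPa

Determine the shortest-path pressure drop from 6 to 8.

20.4 kPa

Running Dijkstra from 6:
6: 0
7: 4.2  (via 6)
3: 7.7  (via 7)
1: 8.6  (via 7)
10: 9.8  (via 3)
5: 11.1  (via 7)
2: 12.3  (via 5)
4: 13.9  (via 7)
11: 14.8  (via 5)
9: 16.5  (via 5)
8: 20.4  (via 5)
Shortest route: 6–7–5–8 = 20.4 kPa.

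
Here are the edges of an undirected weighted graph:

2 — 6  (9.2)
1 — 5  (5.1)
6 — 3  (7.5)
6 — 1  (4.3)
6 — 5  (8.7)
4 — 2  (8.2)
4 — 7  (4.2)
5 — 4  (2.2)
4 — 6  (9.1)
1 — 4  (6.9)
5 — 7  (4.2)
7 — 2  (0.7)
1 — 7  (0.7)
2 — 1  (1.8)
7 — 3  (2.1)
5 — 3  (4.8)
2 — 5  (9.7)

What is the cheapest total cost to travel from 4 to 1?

4.9

Compare a few routes:
4–1: 6.9 = 6.9
4–7–1: 4.2+0.7 = 4.9
4–7–2–1: 4.2+0.7+1.8 = 6.7
The minimum is 4.9 via 4–7–1.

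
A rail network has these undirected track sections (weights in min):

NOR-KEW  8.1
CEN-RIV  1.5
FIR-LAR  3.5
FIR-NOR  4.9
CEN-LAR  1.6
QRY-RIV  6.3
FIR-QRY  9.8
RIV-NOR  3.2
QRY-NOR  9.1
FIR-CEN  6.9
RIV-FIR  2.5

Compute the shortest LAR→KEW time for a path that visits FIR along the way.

16.5 min

Best LAR to FIR: LAR–FIR costing 3.5
Best FIR to KEW: FIR–NOR–KEW costing 13
Total via FIR: 3.5 + 13 = 16.5 min.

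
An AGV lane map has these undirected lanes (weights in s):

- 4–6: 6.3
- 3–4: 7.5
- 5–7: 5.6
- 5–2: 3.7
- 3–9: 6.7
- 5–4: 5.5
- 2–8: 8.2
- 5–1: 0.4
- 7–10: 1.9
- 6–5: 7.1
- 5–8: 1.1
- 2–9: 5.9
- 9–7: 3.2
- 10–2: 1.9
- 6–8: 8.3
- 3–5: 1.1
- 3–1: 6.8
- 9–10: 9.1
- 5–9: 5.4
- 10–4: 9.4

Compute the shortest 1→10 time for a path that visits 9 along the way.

Shortest 1→9: 1 → 5 → 9 = 5.8
Shortest 9→10: 9 → 7 → 10 = 5.1
Total via 9: 5.8 + 5.1 = 10.9 s.

10.9 s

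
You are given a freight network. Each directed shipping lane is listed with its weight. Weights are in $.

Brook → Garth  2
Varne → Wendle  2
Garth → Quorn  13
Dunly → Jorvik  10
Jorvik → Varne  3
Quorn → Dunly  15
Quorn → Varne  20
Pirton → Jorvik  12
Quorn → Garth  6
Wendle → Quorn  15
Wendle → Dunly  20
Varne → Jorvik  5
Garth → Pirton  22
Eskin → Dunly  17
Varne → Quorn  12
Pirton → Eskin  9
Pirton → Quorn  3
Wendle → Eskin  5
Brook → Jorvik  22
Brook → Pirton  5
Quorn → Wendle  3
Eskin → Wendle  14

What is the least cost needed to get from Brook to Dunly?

Compare a few routes:
Brook → Pirton → Eskin → Dunly: 5+9+17 = 31
Brook → Garth → Quorn → Dunly: 2+13+15 = 30
Brook → Pirton → Quorn → Dunly: 5+3+15 = 23
The minimum is $23 via Brook → Pirton → Quorn → Dunly.

$23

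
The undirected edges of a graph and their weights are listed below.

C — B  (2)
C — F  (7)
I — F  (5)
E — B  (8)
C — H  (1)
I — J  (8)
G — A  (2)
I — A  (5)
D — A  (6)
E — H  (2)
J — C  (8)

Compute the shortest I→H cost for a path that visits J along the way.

17

Best I to J: I–J costing 8
Best J to H: J–C–H costing 9
Total via J: 8 + 9 = 17.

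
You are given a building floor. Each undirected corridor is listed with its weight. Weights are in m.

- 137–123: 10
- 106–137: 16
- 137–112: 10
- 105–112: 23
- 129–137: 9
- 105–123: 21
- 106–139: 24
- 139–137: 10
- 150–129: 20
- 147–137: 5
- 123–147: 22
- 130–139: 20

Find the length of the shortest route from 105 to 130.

61 m

Candidate routes:
105–112–137–139–130: 23+10+10+20 = 63
105–123–147–137–139–130: 21+22+5+10+20 = 78
105–123–137–139–130: 21+10+10+20 = 61
Cheapest is 105–123–137–139–130 at 61 m.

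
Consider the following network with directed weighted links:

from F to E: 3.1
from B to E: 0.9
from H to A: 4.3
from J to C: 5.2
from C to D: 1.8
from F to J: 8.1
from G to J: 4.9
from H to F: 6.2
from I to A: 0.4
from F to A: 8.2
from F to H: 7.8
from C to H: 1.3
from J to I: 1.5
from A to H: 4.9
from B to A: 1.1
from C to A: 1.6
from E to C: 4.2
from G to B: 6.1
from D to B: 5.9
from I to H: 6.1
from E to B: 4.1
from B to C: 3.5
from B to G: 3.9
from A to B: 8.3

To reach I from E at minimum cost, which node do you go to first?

Candidate routes:
E - C - H - F - J - I: 4.2+1.3+6.2+8.1+1.5 = 21.3
E - B - G - J - I: 4.1+3.9+4.9+1.5 = 14.4
E - C - D - B - G - J - I: 4.2+1.8+5.9+3.9+4.9+1.5 = 22.2
The minimum is 14.4 via E - B - G - J - I.
So from E the first move is to B.

B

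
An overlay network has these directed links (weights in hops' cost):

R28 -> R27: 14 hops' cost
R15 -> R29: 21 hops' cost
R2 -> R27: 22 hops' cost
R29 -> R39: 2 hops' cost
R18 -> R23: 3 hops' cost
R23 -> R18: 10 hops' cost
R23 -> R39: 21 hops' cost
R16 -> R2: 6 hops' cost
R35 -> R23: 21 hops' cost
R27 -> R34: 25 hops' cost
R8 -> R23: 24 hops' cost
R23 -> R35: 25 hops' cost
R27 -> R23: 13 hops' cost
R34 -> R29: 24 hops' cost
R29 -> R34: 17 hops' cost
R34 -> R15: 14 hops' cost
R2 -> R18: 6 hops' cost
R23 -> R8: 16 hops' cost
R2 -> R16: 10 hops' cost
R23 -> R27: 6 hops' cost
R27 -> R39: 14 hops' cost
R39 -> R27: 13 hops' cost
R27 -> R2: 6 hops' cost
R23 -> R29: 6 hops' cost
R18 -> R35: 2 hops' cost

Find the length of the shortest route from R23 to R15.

37 hops' cost

Candidate routes:
R23 - R29 - R39 - R27 - R34 - R15: 6+2+13+25+14 = 60
R23 - R27 - R34 - R15: 6+25+14 = 45
R23 - R29 - R34 - R15: 6+17+14 = 37
The minimum is 37 hops' cost via R23 - R29 - R34 - R15.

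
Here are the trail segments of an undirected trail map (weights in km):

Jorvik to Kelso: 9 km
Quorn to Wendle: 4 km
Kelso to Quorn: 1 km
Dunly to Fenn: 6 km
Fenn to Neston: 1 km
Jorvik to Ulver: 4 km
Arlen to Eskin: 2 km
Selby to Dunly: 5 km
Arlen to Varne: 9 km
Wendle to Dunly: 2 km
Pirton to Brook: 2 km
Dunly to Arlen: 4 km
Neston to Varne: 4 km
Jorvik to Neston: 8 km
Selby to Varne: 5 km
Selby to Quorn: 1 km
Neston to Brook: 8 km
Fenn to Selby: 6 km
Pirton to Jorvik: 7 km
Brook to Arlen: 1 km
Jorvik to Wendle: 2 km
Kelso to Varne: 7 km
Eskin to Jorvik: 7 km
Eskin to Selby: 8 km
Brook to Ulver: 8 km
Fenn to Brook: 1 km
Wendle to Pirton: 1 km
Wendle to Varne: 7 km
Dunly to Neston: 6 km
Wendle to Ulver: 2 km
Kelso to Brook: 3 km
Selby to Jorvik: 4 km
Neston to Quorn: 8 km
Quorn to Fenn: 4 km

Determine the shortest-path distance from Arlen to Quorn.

Compare a few routes:
Arlen → Brook → Kelso → Quorn: 1+3+1 = 5
Arlen → Brook → Fenn → Quorn: 1+1+4 = 6
The minimum is 5 km via Arlen → Brook → Kelso → Quorn.

5 km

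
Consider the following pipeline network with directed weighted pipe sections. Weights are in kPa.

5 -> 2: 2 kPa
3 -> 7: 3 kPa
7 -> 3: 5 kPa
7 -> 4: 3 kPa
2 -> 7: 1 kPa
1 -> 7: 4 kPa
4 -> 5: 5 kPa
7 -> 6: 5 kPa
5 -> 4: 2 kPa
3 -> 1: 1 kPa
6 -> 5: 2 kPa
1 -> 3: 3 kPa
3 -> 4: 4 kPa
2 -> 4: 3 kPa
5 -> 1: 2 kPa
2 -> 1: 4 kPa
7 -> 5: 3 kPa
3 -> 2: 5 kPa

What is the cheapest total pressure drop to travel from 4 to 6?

Enumerating some paths:
4 - 5 - 1 - 7 - 6: 5+2+4+5 = 16
4 - 5 - 2 - 7 - 6: 5+2+1+5 = 13
4 - 5 - 1 - 3 - 7 - 6: 5+2+3+3+5 = 18
The minimum is 13 kPa via 4 - 5 - 2 - 7 - 6.

13 kPa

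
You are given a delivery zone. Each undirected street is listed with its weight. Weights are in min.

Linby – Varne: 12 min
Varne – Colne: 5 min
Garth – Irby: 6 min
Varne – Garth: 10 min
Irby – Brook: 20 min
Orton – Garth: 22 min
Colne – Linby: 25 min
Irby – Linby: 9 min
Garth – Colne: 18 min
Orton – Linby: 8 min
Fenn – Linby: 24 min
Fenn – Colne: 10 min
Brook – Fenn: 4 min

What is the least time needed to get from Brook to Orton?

Settle nodes by increasing distance from Brook:
Brook: 0
Fenn: 4  (via Brook)
Colne: 14  (via Fenn)
Varne: 19  (via Colne)
Irby: 20  (via Brook)
Garth: 26  (via Irby)
Linby: 28  (via Fenn)
Orton: 36  (via Linby)
Shortest route: Brook → Fenn → Linby → Orton = 36 min.

36 min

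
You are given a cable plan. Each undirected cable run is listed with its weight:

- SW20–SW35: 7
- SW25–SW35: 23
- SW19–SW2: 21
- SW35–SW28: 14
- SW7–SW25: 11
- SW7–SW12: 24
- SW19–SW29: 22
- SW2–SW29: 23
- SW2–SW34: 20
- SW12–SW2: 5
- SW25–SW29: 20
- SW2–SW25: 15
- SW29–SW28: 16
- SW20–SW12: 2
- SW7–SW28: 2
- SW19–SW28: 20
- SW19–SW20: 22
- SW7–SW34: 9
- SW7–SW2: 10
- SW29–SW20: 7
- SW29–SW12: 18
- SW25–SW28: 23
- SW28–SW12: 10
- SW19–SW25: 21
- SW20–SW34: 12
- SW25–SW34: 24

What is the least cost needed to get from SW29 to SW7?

18

Compare a few routes:
SW29–SW20–SW12–SW28–SW7: 7+2+10+2 = 21
SW29–SW28–SW7: 16+2 = 18
SW29–SW20–SW12–SW2–SW7: 7+2+5+10 = 24
Cheapest is SW29–SW28–SW7 at 18.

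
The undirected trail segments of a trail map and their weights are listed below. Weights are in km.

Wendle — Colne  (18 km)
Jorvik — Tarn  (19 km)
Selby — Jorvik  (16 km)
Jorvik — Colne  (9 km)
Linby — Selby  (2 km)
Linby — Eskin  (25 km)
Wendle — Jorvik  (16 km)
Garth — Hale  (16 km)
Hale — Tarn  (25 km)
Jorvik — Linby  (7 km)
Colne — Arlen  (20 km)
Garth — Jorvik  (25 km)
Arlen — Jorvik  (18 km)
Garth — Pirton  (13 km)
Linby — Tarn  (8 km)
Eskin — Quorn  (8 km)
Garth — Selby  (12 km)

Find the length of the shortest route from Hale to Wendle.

Settle nodes by increasing distance from Hale:
Hale: 0
Garth: 16  (via Hale)
Tarn: 25  (via Hale)
Selby: 28  (via Garth)
Pirton: 29  (via Garth)
Linby: 30  (via Selby)
Jorvik: 37  (via Linby)
Colne: 46  (via Jorvik)
Wendle: 53  (via Jorvik)
Shortest route: Hale–Garth–Selby–Linby–Jorvik–Wendle = 53 km.

53 km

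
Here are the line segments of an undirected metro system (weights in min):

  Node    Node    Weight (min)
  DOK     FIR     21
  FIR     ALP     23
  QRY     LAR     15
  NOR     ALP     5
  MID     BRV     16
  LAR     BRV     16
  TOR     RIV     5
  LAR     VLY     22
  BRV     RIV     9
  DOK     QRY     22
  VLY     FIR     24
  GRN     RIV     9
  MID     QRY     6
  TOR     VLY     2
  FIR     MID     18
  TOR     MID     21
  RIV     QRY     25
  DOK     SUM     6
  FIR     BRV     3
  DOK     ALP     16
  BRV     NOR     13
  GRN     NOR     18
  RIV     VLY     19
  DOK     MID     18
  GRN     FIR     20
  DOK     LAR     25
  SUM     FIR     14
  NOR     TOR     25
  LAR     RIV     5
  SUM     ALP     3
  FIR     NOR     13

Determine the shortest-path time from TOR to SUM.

31 min

Shortest distances from TOR:
TOR: 0
VLY: 2  (via TOR)
RIV: 5  (via TOR)
LAR: 10  (via RIV)
GRN: 14  (via RIV)
BRV: 14  (via RIV)
FIR: 17  (via BRV)
MID: 21  (via TOR)
QRY: 25  (via LAR)
NOR: 25  (via TOR)
ALP: 30  (via NOR)
SUM: 31  (via FIR)
Shortest route: TOR → RIV → BRV → FIR → SUM = 31 min.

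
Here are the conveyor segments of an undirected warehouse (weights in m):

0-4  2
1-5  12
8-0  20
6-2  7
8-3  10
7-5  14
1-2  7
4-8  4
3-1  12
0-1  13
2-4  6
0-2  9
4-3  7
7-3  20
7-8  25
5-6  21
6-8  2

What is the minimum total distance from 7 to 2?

33 m

Enumerating some paths:
7–8–6–2: 25+2+7 = 34
7–5–1–2: 14+12+7 = 33
Cheapest is 7–5–1–2 at 33 m.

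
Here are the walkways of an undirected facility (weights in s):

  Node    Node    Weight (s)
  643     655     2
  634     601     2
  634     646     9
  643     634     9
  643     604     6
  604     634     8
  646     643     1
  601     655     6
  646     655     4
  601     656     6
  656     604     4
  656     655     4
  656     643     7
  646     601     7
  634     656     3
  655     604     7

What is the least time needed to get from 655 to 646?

3 s

Shortest distances from 655:
655: 0
643: 2  (via 655)
646: 3  (via 643)
Shortest route: 655 → 643 → 646 = 3 s.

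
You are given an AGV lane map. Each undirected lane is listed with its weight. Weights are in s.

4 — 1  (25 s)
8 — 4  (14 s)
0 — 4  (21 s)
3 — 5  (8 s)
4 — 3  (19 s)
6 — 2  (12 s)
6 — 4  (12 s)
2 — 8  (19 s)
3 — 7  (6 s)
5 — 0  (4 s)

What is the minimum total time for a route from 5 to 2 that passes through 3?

51 s

Best 5 to 3: 5 → 3 costing 8
Best 3 to 2: 3 → 4 → 6 → 2 costing 43
Total via 3: 8 + 43 = 51 s.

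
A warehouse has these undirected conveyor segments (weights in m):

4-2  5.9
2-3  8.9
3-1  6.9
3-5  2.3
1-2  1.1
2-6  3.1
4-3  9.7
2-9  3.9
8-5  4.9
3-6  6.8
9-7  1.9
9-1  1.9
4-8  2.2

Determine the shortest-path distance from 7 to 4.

10.8 m

Candidate routes:
7 - 9 - 1 - 2 - 4: 1.9+1.9+1.1+5.9 = 10.8
7 - 9 - 2 - 4: 1.9+3.9+5.9 = 11.7
7 - 9 - 1 - 3 - 5 - 8 - 4: 1.9+1.9+6.9+2.3+4.9+2.2 = 20.1
The minimum is 10.8 m via 7 - 9 - 1 - 2 - 4.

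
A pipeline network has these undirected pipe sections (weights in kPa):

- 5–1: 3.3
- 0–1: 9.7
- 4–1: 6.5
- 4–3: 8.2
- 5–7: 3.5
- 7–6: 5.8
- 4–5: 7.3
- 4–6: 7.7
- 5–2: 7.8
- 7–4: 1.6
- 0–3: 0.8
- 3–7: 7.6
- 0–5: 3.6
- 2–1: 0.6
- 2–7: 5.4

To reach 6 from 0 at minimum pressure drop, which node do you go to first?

5

Candidate routes:
0 - 3 - 7 - 6: 0.8+7.6+5.8 = 14.2
0 - 5 - 7 - 6: 3.6+3.5+5.8 = 12.9
The minimum is 12.9 kPa via 0 - 5 - 7 - 6.
So from 0 the first move is to 5.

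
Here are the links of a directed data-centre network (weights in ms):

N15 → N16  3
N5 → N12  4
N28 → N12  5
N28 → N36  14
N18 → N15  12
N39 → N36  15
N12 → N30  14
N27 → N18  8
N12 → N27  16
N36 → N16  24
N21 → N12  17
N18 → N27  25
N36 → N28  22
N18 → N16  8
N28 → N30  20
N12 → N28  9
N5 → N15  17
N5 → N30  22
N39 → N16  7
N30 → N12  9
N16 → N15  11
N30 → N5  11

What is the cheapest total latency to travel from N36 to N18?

Compare a few routes:
N36 → N28 → N30 → N12 → N27 → N18: 22+20+9+16+8 = 75
N36 → N28 → N12 → N27 → N18: 22+5+16+8 = 51
Cheapest is N36 → N28 → N12 → N27 → N18 at 51 ms.

51 ms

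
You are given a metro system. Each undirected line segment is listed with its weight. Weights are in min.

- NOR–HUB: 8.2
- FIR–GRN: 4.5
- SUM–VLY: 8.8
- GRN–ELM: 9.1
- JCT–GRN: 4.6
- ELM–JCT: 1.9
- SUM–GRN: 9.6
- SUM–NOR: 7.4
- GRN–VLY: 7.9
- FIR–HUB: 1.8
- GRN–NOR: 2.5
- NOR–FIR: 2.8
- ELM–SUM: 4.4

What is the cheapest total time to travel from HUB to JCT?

10.9 min

Shortest distances from HUB:
HUB: 0
FIR: 1.8  (via HUB)
NOR: 4.6  (via FIR)
GRN: 6.3  (via FIR)
JCT: 10.9  (via GRN)
Shortest route: HUB–FIR–GRN–JCT = 10.9 min.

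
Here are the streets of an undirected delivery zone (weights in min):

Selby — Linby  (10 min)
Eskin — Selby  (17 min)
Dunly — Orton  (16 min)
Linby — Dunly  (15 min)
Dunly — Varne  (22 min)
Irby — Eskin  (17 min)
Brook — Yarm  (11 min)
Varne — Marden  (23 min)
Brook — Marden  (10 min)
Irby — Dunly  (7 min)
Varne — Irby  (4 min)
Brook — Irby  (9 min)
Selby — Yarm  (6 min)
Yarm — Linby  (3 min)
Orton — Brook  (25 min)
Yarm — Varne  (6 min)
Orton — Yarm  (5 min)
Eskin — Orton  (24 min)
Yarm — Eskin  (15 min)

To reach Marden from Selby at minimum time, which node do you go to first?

Yarm

Enumerating some paths:
Selby - Yarm - Brook - Marden: 6+11+10 = 27
Selby - Linby - Yarm - Brook - Marden: 10+3+11+10 = 34
Cheapest is Selby - Yarm - Brook - Marden at 27 min.
So from Selby the first move is to Yarm.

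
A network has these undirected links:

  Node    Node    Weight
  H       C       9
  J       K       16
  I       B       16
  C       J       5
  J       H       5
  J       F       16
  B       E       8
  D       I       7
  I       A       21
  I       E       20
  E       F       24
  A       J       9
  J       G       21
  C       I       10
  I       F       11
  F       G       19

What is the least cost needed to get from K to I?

Candidate routes:
K–J–F–I: 16+16+11 = 43
K–J–H–C–I: 16+5+9+10 = 40
K–J–C–I: 16+5+10 = 31
Cheapest is K–J–C–I at 31.

31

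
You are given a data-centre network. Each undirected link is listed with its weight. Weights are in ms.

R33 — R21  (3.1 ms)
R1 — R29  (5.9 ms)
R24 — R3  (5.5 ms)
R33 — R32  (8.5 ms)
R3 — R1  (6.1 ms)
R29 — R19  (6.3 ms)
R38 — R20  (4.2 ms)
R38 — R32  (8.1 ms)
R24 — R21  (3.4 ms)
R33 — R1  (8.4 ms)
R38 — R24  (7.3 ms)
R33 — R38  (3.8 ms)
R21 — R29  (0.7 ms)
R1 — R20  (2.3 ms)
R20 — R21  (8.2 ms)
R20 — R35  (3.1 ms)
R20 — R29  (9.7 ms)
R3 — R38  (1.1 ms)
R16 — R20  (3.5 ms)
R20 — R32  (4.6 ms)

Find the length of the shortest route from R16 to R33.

11.5 ms

Compare a few routes:
R16 - R20 - R38 - R33: 3.5+4.2+3.8 = 11.5
R16 - R20 - R1 - R33: 3.5+2.3+8.4 = 14.2
The minimum is 11.5 ms via R16 - R20 - R38 - R33.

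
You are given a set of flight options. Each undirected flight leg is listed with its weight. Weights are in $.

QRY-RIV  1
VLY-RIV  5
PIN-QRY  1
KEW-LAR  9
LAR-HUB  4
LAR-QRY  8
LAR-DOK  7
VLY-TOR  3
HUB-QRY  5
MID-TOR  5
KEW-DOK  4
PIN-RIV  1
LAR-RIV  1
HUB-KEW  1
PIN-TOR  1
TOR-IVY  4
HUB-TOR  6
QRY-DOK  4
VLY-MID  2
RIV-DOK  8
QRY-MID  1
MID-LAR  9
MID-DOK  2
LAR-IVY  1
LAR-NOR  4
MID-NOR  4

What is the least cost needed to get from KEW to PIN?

Shortest distances from KEW:
KEW: 0
HUB: 1  (via KEW)
DOK: 4  (via KEW)
LAR: 5  (via HUB)
MID: 6  (via DOK)
IVY: 6  (via LAR)
RIV: 6  (via LAR)
QRY: 6  (via HUB)
TOR: 7  (via HUB)
PIN: 7  (via RIV)
Shortest route: KEW → HUB → LAR → RIV → PIN = $7.

$7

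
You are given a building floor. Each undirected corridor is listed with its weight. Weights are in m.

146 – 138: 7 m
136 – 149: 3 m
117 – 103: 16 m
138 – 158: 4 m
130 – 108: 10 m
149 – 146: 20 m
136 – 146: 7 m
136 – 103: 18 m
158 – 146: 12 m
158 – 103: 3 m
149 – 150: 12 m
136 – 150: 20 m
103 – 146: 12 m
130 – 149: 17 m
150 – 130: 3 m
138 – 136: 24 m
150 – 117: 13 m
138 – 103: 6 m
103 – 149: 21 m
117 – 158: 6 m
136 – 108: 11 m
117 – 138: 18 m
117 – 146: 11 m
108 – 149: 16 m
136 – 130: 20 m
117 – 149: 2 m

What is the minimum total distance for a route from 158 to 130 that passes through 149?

Best 158 to 149: 158 → 117 → 149 costing 8
Shortest 149→130: 149 → 150 → 130 = 15
Total via 149: 8 + 15 = 23 m.

23 m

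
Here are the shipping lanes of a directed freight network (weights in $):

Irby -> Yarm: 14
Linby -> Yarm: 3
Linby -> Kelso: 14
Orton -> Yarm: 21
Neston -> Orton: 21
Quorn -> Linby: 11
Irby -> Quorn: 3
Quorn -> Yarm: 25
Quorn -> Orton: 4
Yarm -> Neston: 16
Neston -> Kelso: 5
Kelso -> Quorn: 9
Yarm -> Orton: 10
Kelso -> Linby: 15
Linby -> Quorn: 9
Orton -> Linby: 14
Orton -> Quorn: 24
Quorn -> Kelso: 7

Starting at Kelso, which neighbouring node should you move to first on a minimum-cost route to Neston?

Linby

Candidate routes:
Kelso - Quorn - Linby - Yarm - Neston: 9+11+3+16 = 39
Kelso - Linby - Yarm - Neston: 15+3+16 = 34
The minimum is $34 via Kelso - Linby - Yarm - Neston.
So from Kelso the first move is to Linby.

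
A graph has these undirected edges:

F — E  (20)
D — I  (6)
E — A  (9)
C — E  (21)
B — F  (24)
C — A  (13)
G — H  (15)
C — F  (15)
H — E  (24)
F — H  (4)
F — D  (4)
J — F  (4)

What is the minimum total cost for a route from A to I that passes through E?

Shortest A→E: A–E = 9
Shortest E→I: E–F–D–I = 30
Total via E: 9 + 30 = 39.

39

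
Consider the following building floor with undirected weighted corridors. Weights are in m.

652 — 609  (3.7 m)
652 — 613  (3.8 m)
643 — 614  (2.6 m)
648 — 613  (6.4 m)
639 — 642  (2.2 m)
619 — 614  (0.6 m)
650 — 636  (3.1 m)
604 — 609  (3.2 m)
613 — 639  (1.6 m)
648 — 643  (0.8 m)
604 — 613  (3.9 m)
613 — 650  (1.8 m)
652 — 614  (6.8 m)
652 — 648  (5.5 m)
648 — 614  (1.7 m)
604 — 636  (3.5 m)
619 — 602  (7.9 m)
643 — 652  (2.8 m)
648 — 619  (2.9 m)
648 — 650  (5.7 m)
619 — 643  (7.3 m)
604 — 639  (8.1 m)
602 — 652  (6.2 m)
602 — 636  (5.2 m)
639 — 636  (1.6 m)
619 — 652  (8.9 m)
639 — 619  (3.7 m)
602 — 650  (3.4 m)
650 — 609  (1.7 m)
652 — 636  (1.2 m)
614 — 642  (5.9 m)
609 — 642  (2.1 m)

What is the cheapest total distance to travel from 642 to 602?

Compare a few routes:
642 - 639 - 636 - 602: 2.2+1.6+5.2 = 9
642 - 609 - 650 - 602: 2.1+1.7+3.4 = 7.2
642 - 639 - 613 - 650 - 602: 2.2+1.6+1.8+3.4 = 9
Cheapest is 642 - 609 - 650 - 602 at 7.2 m.

7.2 m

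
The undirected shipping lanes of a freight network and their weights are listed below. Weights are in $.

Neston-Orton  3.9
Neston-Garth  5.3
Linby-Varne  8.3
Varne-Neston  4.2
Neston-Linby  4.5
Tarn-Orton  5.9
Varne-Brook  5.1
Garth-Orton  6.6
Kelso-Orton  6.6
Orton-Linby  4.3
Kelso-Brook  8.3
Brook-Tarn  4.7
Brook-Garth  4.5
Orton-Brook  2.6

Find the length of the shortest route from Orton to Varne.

$7.7

Shortest distances from Orton:
Orton: 0
Brook: 2.6  (via Orton)
Neston: 3.9  (via Orton)
Linby: 4.3  (via Orton)
Tarn: 5.9  (via Orton)
Kelso: 6.6  (via Orton)
Garth: 6.6  (via Orton)
Varne: 7.7  (via Brook)
Shortest route: Orton → Brook → Varne = $7.7.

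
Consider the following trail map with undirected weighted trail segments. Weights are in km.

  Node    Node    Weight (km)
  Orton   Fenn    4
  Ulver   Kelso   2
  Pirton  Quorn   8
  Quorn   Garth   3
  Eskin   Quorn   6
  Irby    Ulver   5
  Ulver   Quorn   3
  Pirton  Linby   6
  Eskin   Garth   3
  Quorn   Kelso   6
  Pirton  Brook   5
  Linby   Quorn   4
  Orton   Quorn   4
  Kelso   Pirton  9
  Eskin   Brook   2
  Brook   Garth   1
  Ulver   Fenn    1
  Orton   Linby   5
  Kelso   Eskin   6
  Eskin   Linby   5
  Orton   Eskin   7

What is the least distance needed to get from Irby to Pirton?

16 km

Enumerating some paths:
Irby → Ulver → Quorn → Garth → Brook → Pirton: 5+3+3+1+5 = 17
Irby → Ulver → Kelso → Pirton: 5+2+9 = 16
Irby → Ulver → Quorn → Linby → Pirton: 5+3+4+6 = 18
The minimum is 16 km via Irby → Ulver → Kelso → Pirton.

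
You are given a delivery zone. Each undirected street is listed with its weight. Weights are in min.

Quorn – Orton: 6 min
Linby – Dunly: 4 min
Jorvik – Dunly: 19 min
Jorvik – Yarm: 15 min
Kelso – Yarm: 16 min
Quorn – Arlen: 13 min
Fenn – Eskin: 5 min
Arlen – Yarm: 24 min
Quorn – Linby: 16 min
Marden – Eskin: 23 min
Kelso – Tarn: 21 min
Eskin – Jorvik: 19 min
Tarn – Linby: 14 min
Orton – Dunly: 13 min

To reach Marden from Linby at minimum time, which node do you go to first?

Compare a few routes:
Linby - Tarn - Kelso - Yarm - Jorvik - Eskin - Marden: 14+21+16+15+19+23 = 108
Linby - Quorn - Orton - Dunly - Jorvik - Eskin - Marden: 16+6+13+19+19+23 = 96
Linby - Dunly - Jorvik - Eskin - Marden: 4+19+19+23 = 65
The minimum is 65 min via Linby - Dunly - Jorvik - Eskin - Marden.
So from Linby the first move is to Dunly.

Dunly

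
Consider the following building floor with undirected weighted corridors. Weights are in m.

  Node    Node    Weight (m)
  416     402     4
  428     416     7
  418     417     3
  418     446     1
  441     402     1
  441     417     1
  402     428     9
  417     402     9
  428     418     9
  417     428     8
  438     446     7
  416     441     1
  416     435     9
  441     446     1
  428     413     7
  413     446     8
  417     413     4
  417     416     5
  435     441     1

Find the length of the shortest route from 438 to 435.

9 m

Running Dijkstra from 438:
438: 0
446: 7  (via 438)
418: 8  (via 446)
441: 8  (via 446)
416: 9  (via 441)
435: 9  (via 441)
Shortest route: 438–446–441–435 = 9 m.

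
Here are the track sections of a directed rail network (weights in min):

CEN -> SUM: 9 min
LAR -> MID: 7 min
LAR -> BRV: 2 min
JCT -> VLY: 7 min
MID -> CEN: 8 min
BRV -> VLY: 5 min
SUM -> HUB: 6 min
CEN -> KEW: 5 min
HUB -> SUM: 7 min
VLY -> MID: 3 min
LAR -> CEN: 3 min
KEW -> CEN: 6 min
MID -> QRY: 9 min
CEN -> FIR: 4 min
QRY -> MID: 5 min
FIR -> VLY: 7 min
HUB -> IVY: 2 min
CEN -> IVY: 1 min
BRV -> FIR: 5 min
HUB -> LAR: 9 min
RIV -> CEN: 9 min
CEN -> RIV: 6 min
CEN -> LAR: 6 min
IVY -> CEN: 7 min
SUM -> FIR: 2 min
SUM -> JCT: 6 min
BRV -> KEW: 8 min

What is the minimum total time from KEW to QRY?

Candidate routes:
KEW → CEN → FIR → VLY → MID → QRY: 6+4+7+3+9 = 29
KEW → CEN → LAR → MID → QRY: 6+6+7+9 = 28
The minimum is 28 min via KEW → CEN → LAR → MID → QRY.

28 min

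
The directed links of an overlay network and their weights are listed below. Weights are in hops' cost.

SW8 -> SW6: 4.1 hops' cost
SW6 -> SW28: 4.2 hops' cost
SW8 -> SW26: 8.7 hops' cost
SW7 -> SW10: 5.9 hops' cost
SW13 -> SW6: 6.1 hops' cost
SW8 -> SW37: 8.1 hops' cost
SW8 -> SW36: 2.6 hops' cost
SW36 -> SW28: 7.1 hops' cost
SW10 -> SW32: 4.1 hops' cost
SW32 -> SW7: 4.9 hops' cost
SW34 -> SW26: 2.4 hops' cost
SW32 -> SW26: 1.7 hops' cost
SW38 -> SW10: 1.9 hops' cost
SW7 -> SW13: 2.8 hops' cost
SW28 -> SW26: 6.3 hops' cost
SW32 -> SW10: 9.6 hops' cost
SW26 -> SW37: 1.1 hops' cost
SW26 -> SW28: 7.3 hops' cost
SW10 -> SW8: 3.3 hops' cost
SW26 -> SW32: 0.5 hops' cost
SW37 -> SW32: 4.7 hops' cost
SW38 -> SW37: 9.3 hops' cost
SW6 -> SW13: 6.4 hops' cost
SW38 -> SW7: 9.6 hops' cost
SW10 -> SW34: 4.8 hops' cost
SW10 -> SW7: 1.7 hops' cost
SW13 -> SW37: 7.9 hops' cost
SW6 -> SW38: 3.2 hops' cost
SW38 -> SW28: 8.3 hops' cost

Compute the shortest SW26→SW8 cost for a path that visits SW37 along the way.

18.7 hops' cost

Shortest SW26→SW37: SW26 → SW37 = 1.1
Shortest SW37→SW8: SW37 → SW32 → SW10 → SW8 = 17.6
Total via SW37: 1.1 + 17.6 = 18.7 hops' cost.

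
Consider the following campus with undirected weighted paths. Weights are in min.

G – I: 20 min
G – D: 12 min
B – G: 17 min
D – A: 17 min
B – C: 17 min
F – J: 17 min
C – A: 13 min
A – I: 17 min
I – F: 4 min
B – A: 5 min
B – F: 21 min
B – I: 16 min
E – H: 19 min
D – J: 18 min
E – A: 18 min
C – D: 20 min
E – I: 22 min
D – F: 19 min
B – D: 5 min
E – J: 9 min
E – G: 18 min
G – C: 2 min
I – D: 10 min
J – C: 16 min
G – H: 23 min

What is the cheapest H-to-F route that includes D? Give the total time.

49 min

Best H to D: H–G–D costing 35
Best D to F: D–I–F costing 14
Total via D: 35 + 14 = 49 min.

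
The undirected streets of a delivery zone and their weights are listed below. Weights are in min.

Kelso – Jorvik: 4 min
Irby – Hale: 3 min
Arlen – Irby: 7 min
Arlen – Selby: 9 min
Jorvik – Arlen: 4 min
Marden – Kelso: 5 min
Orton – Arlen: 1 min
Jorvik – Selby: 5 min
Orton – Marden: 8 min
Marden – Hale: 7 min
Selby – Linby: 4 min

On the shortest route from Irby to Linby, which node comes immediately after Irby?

Arlen

Enumerating some paths:
Irby → Arlen → Selby → Linby: 7+9+4 = 20
Irby → Hale → Marden → Orton → Arlen → Jorvik → Selby → Linby: 3+7+8+1+4+5+4 = 32
Irby → Hale → Marden → Kelso → Jorvik → Selby → Linby: 3+7+5+4+5+4 = 28
Irby → Hale → Marden → Orton → Arlen → Selby → Linby: 3+7+8+1+9+4 = 32
The minimum is 20 min via Irby → Arlen → Selby → Linby.
So from Irby the first move is to Arlen.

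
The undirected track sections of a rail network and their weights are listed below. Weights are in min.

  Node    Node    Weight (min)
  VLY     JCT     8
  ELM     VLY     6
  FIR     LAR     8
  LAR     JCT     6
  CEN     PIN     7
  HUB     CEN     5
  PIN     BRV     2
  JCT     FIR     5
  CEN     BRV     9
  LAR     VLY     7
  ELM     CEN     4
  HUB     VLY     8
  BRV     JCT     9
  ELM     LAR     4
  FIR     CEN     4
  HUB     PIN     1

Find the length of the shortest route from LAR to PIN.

14 min

Enumerating some paths:
LAR - ELM - CEN - PIN: 4+4+7 = 15
LAR - ELM - CEN - HUB - PIN: 4+4+5+1 = 14
The minimum is 14 min via LAR - ELM - CEN - HUB - PIN.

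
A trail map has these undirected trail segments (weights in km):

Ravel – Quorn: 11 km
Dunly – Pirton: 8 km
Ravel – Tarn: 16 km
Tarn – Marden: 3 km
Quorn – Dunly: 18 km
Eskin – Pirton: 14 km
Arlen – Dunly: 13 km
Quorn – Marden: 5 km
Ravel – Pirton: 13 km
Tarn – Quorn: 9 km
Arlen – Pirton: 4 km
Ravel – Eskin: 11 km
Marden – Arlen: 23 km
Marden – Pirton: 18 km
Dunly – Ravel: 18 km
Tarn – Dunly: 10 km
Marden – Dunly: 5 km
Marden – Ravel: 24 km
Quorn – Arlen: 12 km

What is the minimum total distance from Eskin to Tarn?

Settle nodes by increasing distance from Eskin:
Eskin: 0
Ravel: 11  (via Eskin)
Pirton: 14  (via Eskin)
Arlen: 18  (via Pirton)
Dunly: 22  (via Pirton)
Quorn: 22  (via Ravel)
Marden: 27  (via Dunly)
Tarn: 27  (via Ravel)
Shortest route: Eskin → Ravel → Tarn = 27 km.

27 km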